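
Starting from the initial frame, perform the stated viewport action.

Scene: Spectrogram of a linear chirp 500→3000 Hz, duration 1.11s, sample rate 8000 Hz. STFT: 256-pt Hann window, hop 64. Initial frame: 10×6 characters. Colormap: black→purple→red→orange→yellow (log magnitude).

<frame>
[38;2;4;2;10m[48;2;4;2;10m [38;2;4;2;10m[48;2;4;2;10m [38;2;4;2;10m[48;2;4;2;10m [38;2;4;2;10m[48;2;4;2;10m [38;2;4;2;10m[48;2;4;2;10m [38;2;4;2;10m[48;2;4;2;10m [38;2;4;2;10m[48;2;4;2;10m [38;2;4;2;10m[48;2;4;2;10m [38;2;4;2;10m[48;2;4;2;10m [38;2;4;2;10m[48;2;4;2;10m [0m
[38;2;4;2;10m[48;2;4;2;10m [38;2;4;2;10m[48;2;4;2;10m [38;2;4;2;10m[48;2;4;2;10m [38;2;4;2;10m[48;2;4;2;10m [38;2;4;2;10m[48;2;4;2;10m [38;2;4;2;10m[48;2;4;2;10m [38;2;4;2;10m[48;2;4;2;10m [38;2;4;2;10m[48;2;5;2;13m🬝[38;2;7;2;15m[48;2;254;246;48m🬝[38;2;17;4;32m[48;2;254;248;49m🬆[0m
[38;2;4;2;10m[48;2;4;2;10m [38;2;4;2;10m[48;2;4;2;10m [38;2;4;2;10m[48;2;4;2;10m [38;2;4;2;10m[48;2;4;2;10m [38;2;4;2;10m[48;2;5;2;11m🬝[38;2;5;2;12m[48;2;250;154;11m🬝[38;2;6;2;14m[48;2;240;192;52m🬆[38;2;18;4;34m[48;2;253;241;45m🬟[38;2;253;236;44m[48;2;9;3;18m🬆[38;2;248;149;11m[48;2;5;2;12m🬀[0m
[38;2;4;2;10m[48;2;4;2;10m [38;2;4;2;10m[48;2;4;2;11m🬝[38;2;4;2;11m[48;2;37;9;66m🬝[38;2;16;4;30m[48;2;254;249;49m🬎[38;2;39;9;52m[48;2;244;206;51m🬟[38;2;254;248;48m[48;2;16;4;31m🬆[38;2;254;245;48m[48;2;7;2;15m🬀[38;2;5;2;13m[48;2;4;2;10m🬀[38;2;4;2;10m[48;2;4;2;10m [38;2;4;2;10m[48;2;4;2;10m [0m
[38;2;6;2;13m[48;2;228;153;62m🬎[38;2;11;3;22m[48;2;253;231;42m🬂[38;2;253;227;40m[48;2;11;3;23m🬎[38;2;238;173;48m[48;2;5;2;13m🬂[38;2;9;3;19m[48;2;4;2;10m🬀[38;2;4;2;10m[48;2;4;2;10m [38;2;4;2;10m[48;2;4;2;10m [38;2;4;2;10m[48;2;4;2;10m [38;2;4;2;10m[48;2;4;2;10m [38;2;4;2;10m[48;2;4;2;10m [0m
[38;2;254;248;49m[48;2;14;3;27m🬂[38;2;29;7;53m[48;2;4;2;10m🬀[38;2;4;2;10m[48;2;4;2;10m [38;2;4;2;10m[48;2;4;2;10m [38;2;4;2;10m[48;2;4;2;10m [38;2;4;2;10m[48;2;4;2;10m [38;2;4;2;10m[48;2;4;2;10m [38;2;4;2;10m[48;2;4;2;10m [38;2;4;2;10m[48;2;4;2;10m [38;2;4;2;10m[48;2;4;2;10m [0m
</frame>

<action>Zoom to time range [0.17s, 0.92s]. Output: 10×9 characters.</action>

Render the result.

<frame>
[38;2;4;2;10m[48;2;4;2;10m [38;2;4;2;10m[48;2;4;2;10m [38;2;4;2;10m[48;2;4;2;10m [38;2;4;2;10m[48;2;4;2;10m [38;2;4;2;10m[48;2;4;2;10m [38;2;4;2;10m[48;2;4;2;10m [38;2;4;2;10m[48;2;4;2;10m [38;2;4;2;10m[48;2;4;2;10m [38;2;4;2;10m[48;2;4;2;10m [38;2;4;2;10m[48;2;4;2;10m [0m
[38;2;4;2;10m[48;2;4;2;10m [38;2;4;2;10m[48;2;4;2;10m [38;2;4;2;10m[48;2;4;2;10m [38;2;4;2;10m[48;2;4;2;10m [38;2;4;2;10m[48;2;4;2;10m [38;2;4;2;10m[48;2;4;2;10m [38;2;4;2;10m[48;2;4;2;10m [38;2;4;2;10m[48;2;4;2;10m [38;2;4;2;10m[48;2;4;2;10m [38;2;4;2;10m[48;2;4;2;10m [0m
[38;2;4;2;10m[48;2;4;2;10m [38;2;4;2;10m[48;2;4;2;10m [38;2;4;2;10m[48;2;4;2;10m [38;2;4;2;10m[48;2;4;2;10m [38;2;4;2;10m[48;2;4;2;10m [38;2;4;2;10m[48;2;4;2;10m [38;2;4;2;10m[48;2;4;2;10m [38;2;4;2;10m[48;2;4;2;10m [38;2;4;2;10m[48;2;4;2;11m🬝[38;2;4;2;10m[48;2;8;2;16m🬝[0m
[38;2;4;2;10m[48;2;4;2;10m [38;2;4;2;10m[48;2;4;2;10m [38;2;4;2;10m[48;2;4;2;10m [38;2;4;2;10m[48;2;4;2;10m [38;2;4;2;10m[48;2;4;2;10m [38;2;4;2;10m[48;2;4;2;10m [38;2;4;2;10m[48;2;6;2;14m🬝[38;2;6;2;13m[48;2;165;42;82m🬝[38;2;10;3;21m[48;2;253;228;40m🬆[38;2;40;9;68m[48;2;253;235;43m🬟[0m
[38;2;4;2;10m[48;2;4;2;10m [38;2;4;2;10m[48;2;4;2;10m [38;2;4;2;10m[48;2;4;2;10m [38;2;4;2;10m[48;2;5;2;12m🬝[38;2;5;2;12m[48;2;59;13;89m🬝[38;2;29;7;33m[48;2;254;242;46m🬎[38;2;71;18;52m[48;2;253;225;39m🬂[38;2;250;219;42m[48;2;13;3;25m🬎[38;2;239;175;46m[48;2;8;2;18m🬂[38;2;17;4;32m[48;2;4;2;11m🬀[0m
[38;2;4;2;10m[48;2;5;2;11m🬝[38;2;4;2;11m[48;2;18;5;34m🬝[38;2;8;2;18m[48;2;245;187;38m🬎[38;2;13;3;25m[48;2;253;224;39m🬂[38;2;253;229;41m[48;2;56;14;54m🬎[38;2;252;216;36m[48;2;21;5;33m🬂[38;2;20;5;36m[48;2;4;2;11m🬀[38;2;4;2;11m[48;2;4;2;10m🬂[38;2;4;2;10m[48;2;4;2;10m [38;2;4;2;10m[48;2;4;2;10m [0m
[38;2;24;5;44m[48;2;254;243;46m🬆[38;2;247;207;44m[48;2;21;5;39m🬝[38;2;254;249;49m[48;2;48;12;31m🬂[38;2;138;35;84m[48;2;5;2;13m🬀[38;2;6;2;14m[48;2;4;2;10m🬀[38;2;4;2;10m[48;2;4;2;10m [38;2;4;2;10m[48;2;4;2;10m [38;2;4;2;10m[48;2;4;2;10m [38;2;4;2;10m[48;2;4;2;10m [38;2;4;2;10m[48;2;4;2;10m [0m
[38;2;244;140;18m[48;2;9;2;19m🬀[38;2;7;2;16m[48;2;4;2;10m🬀[38;2;4;2;10m[48;2;4;2;10m [38;2;4;2;10m[48;2;4;2;10m [38;2;4;2;10m[48;2;4;2;10m [38;2;4;2;10m[48;2;4;2;10m [38;2;4;2;10m[48;2;4;2;10m [38;2;4;2;10m[48;2;4;2;10m [38;2;4;2;10m[48;2;4;2;10m [38;2;4;2;10m[48;2;4;2;10m [0m
[38;2;4;2;10m[48;2;4;2;10m [38;2;4;2;10m[48;2;4;2;10m [38;2;4;2;10m[48;2;4;2;10m [38;2;4;2;10m[48;2;4;2;10m [38;2;4;2;10m[48;2;4;2;10m [38;2;4;2;10m[48;2;4;2;10m [38;2;4;2;10m[48;2;4;2;10m [38;2;4;2;10m[48;2;4;2;10m [38;2;4;2;10m[48;2;4;2;10m [38;2;4;2;10m[48;2;4;2;10m [0m
</frame>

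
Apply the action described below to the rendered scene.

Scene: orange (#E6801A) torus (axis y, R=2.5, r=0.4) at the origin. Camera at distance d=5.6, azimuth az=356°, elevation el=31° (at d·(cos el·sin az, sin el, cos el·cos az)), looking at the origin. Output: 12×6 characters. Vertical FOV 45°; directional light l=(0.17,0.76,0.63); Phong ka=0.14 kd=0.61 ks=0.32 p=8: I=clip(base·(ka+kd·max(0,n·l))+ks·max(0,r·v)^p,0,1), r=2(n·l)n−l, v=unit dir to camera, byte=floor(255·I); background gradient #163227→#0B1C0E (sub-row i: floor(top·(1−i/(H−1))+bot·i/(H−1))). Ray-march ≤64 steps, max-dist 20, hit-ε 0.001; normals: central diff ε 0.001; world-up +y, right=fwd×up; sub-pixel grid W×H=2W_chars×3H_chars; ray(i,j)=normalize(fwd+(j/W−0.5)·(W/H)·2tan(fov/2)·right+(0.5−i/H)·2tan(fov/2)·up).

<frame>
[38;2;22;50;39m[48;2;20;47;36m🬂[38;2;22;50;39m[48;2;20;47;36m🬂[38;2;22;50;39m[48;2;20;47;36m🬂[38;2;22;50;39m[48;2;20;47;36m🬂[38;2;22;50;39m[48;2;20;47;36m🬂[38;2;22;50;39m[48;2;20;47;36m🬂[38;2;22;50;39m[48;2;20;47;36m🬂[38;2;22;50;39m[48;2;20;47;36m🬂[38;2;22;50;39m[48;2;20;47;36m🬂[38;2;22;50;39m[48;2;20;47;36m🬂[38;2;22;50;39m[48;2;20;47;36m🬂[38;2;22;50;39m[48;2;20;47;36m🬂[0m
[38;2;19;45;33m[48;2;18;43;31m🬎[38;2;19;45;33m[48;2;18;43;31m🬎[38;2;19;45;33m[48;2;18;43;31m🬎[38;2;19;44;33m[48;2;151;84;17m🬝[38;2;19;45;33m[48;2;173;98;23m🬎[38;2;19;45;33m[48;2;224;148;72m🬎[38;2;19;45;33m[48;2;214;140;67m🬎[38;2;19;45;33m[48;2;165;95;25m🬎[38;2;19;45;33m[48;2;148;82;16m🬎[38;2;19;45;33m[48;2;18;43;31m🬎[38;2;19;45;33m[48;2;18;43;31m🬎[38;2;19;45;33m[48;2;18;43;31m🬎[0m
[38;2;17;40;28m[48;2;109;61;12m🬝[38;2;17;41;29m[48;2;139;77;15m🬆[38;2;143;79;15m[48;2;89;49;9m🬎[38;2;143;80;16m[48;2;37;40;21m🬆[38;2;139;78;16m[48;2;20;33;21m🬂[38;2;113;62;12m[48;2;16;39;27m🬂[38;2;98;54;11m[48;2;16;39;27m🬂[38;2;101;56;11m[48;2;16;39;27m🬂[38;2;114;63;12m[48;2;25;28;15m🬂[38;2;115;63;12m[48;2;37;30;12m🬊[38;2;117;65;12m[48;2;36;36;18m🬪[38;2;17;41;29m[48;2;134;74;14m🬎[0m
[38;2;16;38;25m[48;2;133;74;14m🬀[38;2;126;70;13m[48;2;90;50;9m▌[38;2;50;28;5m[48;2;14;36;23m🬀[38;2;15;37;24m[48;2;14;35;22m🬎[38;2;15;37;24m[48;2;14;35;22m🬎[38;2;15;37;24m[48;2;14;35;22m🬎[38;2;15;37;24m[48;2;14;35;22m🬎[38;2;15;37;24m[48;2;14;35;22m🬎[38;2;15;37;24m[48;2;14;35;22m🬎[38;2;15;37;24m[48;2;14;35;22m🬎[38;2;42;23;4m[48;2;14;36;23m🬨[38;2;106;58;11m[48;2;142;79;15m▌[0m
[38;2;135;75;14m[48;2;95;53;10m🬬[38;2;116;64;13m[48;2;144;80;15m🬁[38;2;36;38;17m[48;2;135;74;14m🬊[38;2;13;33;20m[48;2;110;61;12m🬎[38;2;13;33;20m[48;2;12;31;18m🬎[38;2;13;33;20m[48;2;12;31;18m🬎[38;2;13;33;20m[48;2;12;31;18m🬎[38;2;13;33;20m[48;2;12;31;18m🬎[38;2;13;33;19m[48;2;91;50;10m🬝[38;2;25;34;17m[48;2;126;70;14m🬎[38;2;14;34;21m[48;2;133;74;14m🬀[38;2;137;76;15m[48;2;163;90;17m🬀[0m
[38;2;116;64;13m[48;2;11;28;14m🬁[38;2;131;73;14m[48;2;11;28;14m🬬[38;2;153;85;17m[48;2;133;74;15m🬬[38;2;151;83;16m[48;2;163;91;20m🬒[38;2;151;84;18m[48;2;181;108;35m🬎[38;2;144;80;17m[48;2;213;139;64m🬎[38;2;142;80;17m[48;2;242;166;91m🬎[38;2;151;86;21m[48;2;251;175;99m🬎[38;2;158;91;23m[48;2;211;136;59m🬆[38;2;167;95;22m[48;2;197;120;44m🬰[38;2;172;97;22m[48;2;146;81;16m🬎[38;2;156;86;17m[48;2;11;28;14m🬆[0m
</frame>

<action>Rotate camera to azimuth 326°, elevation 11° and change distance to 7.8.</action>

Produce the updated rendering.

<frame>
[38;2;22;50;39m[48;2;20;47;36m🬂[38;2;22;50;39m[48;2;20;47;36m🬂[38;2;22;50;39m[48;2;20;47;36m🬂[38;2;22;50;39m[48;2;20;47;36m🬂[38;2;22;50;39m[48;2;20;47;36m🬂[38;2;22;50;39m[48;2;20;47;36m🬂[38;2;22;50;39m[48;2;20;47;36m🬂[38;2;22;50;39m[48;2;20;47;36m🬂[38;2;22;50;39m[48;2;20;47;36m🬂[38;2;22;50;39m[48;2;20;47;36m🬂[38;2;22;50;39m[48;2;20;47;36m🬂[38;2;22;50;39m[48;2;20;47;36m🬂[0m
[38;2;19;45;33m[48;2;18;43;31m🬎[38;2;19;45;33m[48;2;18;43;31m🬎[38;2;19;45;33m[48;2;18;43;31m🬎[38;2;19;45;33m[48;2;18;43;31m🬎[38;2;19;45;33m[48;2;18;43;31m🬎[38;2;19;45;33m[48;2;18;43;31m🬎[38;2;19;45;33m[48;2;18;43;31m🬎[38;2;19;45;33m[48;2;18;43;31m🬎[38;2;19;45;33m[48;2;18;43;31m🬎[38;2;19;45;33m[48;2;18;43;31m🬎[38;2;19;45;33m[48;2;18;43;31m🬎[38;2;19;45;33m[48;2;18;43;31m🬎[0m
[38;2;18;42;30m[48;2;16;39;27m🬂[38;2;18;42;30m[48;2;16;39;27m🬂[38;2;17;40;28m[48;2;148;82;16m🬝[38;2;17;41;29m[48;2;164;91;18m🬎[38;2;17;41;29m[48;2;167;99;30m🬎[38;2;17;41;29m[48;2;137;81;23m🬎[38;2;17;41;29m[48;2;98;54;11m🬎[38;2;17;41;29m[48;2;72;40;7m🬎[38;2;17;41;29m[48;2;61;34;6m🬎[38;2;17;41;29m[48;2;101;56;11m🬎[38;2;18;42;30m[48;2;16;39;27m🬂[38;2;18;42;30m[48;2;16;39;27m🬂[0m
[38;2;15;37;24m[48;2;14;35;22m🬎[38;2;15;37;24m[48;2;14;35;22m🬎[38;2;100;55;11m[48;2;30;25;9m🬊[38;2;118;65;13m[48;2;41;32;12m🬌[38;2;48;26;5m[48;2;118;66;13m🬒[38;2;16;38;25m[48;2;127;71;16m🬂[38;2;16;38;25m[48;2;146;86;25m🬂[38;2;76;50;16m[48;2;204;133;62m🬰[38;2;74;48;14m[48;2;211;138;66m🬰[38;2;165;94;22m[48;2;105;58;11m🬎[38;2;158;88;17m[48;2;14;36;23m🬄[38;2;15;37;24m[48;2;14;35;22m🬎[0m
[38;2;13;33;20m[48;2;12;31;18m🬎[38;2;13;33;20m[48;2;12;31;18m🬎[38;2;13;33;20m[48;2;12;31;18m🬎[38;2;12;32;19m[48;2;32;17;3m🬺[38;2;32;17;3m[48;2;12;32;18m🬂[38;2;37;20;3m[48;2;12;32;18m🬂[38;2;50;28;5m[48;2;12;32;18m🬂[38;2;51;28;5m[48;2;12;32;18m🬂[38;2;37;20;3m[48;2;12;32;18m🬂[38;2;13;33;20m[48;2;12;31;18m🬎[38;2;13;33;20m[48;2;12;31;18m🬎[38;2;13;33;20m[48;2;12;31;18m🬎[0m
[38;2;12;30;16m[48;2;11;28;14m🬂[38;2;12;30;16m[48;2;11;28;14m🬂[38;2;12;30;16m[48;2;11;28;14m🬂[38;2;12;30;16m[48;2;11;28;14m🬂[38;2;12;30;16m[48;2;11;28;14m🬂[38;2;12;30;16m[48;2;11;28;14m🬂[38;2;12;30;16m[48;2;11;28;14m🬂[38;2;12;30;16m[48;2;11;28;14m🬂[38;2;12;30;16m[48;2;11;28;14m🬂[38;2;12;30;16m[48;2;11;28;14m🬂[38;2;12;30;16m[48;2;11;28;14m🬂[38;2;12;30;16m[48;2;11;28;14m🬂[0m
</frame>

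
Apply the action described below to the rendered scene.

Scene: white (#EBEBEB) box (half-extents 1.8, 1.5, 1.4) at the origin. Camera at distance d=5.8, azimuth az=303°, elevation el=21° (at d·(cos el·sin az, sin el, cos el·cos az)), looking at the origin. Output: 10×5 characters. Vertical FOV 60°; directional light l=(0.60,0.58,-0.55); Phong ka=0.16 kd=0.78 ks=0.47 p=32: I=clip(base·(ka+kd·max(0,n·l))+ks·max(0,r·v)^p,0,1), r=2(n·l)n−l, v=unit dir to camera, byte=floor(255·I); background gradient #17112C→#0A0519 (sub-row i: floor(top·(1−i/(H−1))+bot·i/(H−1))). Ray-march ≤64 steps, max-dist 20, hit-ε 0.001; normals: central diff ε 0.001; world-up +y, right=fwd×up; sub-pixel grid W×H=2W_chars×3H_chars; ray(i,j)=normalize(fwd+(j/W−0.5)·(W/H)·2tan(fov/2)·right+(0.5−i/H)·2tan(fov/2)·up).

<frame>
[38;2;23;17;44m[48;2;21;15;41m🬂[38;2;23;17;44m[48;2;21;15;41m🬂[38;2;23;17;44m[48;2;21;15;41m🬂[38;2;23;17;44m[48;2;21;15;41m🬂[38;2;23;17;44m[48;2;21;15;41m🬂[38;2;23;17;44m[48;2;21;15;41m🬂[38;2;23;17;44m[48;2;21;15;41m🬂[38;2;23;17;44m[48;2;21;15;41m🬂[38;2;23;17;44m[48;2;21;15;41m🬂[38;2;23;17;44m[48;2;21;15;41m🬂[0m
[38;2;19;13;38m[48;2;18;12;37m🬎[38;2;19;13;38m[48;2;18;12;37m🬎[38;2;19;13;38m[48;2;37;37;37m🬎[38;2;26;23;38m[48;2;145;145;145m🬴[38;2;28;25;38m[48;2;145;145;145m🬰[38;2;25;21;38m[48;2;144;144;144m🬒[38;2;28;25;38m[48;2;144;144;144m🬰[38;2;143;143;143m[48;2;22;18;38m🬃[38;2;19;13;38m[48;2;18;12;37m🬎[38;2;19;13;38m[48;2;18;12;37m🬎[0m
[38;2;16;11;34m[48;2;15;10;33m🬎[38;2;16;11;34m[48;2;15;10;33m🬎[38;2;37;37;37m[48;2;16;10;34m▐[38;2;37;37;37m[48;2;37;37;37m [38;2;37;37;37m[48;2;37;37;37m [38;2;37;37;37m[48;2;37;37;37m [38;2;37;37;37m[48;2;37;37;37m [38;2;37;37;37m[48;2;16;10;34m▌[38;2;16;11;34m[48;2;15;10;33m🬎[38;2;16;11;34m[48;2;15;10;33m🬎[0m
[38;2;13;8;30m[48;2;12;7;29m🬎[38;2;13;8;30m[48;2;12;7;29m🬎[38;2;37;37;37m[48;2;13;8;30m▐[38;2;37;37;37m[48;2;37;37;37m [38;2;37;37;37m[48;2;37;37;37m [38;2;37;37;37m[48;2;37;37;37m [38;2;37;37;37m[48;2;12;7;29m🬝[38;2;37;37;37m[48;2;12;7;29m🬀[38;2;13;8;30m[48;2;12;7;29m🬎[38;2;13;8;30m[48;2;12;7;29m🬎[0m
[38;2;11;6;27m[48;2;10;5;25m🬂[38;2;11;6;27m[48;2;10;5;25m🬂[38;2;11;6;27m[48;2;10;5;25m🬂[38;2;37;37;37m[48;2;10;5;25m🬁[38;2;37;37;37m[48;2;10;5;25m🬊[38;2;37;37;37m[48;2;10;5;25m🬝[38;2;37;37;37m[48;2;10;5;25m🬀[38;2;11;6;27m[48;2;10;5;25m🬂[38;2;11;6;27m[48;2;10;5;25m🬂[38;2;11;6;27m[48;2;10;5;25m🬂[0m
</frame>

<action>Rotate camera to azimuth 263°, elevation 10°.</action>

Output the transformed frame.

<frame>
[38;2;23;17;44m[48;2;21;15;41m🬂[38;2;23;17;44m[48;2;21;15;41m🬂[38;2;23;17;44m[48;2;21;15;41m🬂[38;2;23;17;44m[48;2;21;15;41m🬂[38;2;23;17;44m[48;2;21;15;41m🬂[38;2;23;17;44m[48;2;21;15;41m🬂[38;2;23;17;44m[48;2;21;15;41m🬂[38;2;23;17;44m[48;2;21;15;41m🬂[38;2;23;17;44m[48;2;21;15;41m🬂[38;2;23;17;44m[48;2;21;15;41m🬂[0m
[38;2;19;13;38m[48;2;18;12;37m🬎[38;2;19;13;38m[48;2;18;12;37m🬎[38;2;19;13;38m[48;2;18;12;37m🬎[38;2;20;14;39m[48;2;37;37;37m🬂[38;2;20;14;39m[48;2;37;37;37m🬂[38;2;20;14;39m[48;2;37;37;37m🬂[38;2;20;14;39m[48;2;37;37;37m🬂[38;2;20;14;39m[48;2;37;37;37m🬂[38;2;19;13;38m[48;2;18;12;37m🬎[38;2;19;13;38m[48;2;18;12;37m🬎[0m
[38;2;16;11;34m[48;2;15;10;33m🬎[38;2;16;11;34m[48;2;15;10;33m🬎[38;2;16;11;34m[48;2;15;10;33m🬎[38;2;37;37;37m[48;2;15;10;33m🬬[38;2;37;37;37m[48;2;37;37;37m [38;2;37;37;37m[48;2;37;37;37m [38;2;37;37;37m[48;2;37;37;37m [38;2;37;37;37m[48;2;15;10;33m🬝[38;2;16;11;34m[48;2;15;10;33m🬎[38;2;16;11;34m[48;2;15;10;33m🬎[0m
[38;2;13;8;30m[48;2;12;7;29m🬎[38;2;13;8;30m[48;2;12;7;29m🬎[38;2;13;8;30m[48;2;12;7;29m🬎[38;2;37;37;37m[48;2;13;8;30m▐[38;2;37;37;37m[48;2;37;37;37m [38;2;37;37;37m[48;2;37;37;37m [38;2;37;37;37m[48;2;37;37;37m [38;2;37;37;37m[48;2;13;8;30m▌[38;2;13;8;30m[48;2;12;7;29m🬎[38;2;13;8;30m[48;2;12;7;29m🬎[0m
[38;2;11;6;27m[48;2;10;5;25m🬂[38;2;11;6;27m[48;2;10;5;25m🬂[38;2;11;6;27m[48;2;10;5;25m🬂[38;2;37;37;37m[48;2;10;5;25m🬉[38;2;37;37;37m[48;2;10;5;25m🬎[38;2;37;37;37m[48;2;10;5;25m🬂[38;2;37;37;37m[48;2;10;5;25m🬂[38;2;37;37;37m[48;2;10;5;25m🬀[38;2;11;6;27m[48;2;10;5;25m🬂[38;2;11;6;27m[48;2;10;5;25m🬂[0m
</frame>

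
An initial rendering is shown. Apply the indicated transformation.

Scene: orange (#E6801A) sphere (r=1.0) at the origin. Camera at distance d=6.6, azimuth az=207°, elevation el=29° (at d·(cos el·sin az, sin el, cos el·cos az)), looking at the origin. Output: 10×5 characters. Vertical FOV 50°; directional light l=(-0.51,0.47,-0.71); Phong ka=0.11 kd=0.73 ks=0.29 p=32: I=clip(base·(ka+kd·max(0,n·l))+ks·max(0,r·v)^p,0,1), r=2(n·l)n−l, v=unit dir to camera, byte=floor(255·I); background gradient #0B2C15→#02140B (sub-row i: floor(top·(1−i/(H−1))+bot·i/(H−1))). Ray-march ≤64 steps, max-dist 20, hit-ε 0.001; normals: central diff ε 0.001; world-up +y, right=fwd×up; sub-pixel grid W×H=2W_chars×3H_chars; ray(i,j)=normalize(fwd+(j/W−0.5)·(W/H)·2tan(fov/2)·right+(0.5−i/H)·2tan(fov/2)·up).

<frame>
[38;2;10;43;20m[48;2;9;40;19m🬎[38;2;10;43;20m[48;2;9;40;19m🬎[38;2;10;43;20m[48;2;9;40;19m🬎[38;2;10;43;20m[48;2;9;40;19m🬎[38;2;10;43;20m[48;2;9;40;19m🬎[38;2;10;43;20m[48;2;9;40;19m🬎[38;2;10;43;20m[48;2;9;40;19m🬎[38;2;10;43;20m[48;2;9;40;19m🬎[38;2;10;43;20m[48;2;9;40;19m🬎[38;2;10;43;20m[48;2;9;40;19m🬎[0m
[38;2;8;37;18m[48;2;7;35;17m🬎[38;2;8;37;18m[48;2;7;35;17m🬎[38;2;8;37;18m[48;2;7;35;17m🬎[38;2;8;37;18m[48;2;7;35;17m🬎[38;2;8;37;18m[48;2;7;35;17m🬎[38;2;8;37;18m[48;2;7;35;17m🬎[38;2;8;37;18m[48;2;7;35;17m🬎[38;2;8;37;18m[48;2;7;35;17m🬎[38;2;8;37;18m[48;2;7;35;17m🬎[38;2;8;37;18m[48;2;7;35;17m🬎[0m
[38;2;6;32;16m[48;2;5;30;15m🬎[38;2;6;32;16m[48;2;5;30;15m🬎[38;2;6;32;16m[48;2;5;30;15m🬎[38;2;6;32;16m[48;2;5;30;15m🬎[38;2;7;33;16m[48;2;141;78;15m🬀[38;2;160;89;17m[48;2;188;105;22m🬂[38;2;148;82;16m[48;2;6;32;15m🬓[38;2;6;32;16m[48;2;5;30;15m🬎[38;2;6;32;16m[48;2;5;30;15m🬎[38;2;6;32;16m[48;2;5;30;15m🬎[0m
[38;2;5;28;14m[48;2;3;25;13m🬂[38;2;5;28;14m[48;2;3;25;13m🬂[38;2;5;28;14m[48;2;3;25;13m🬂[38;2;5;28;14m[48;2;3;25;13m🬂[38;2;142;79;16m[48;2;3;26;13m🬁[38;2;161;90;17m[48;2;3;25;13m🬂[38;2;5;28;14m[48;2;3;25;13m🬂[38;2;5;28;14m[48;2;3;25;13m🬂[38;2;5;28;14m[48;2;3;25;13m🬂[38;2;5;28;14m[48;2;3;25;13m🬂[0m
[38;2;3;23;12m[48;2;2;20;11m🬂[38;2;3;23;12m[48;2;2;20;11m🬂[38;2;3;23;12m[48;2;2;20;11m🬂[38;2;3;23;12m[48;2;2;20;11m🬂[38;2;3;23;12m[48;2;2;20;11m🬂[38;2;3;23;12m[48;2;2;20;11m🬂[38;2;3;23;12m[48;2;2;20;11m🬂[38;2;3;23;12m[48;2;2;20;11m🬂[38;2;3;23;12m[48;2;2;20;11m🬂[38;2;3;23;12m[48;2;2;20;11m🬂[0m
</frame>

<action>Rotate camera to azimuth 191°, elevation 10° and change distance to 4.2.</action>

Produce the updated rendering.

<frame>
[38;2;10;43;20m[48;2;9;40;19m🬎[38;2;10;43;20m[48;2;9;40;19m🬎[38;2;10;43;20m[48;2;9;40;19m🬎[38;2;10;43;20m[48;2;9;40;19m🬎[38;2;10;43;20m[48;2;9;40;19m🬎[38;2;10;43;20m[48;2;9;40;19m🬎[38;2;10;43;20m[48;2;9;40;19m🬎[38;2;10;43;20m[48;2;9;40;19m🬎[38;2;10;43;20m[48;2;9;40;19m🬎[38;2;10;43;20m[48;2;9;40;19m🬎[0m
[38;2;8;37;18m[48;2;7;35;17m🬎[38;2;8;37;18m[48;2;7;35;17m🬎[38;2;8;37;18m[48;2;7;35;17m🬎[38;2;8;37;17m[48;2;67;37;7m🬝[38;2;8;37;18m[48;2;143;79;16m🬆[38;2;9;38;18m[48;2;171;95;19m🬂[38;2;8;37;18m[48;2;170;94;19m🬎[38;2;8;37;18m[48;2;7;35;17m🬎[38;2;8;37;18m[48;2;7;35;17m🬎[38;2;8;37;18m[48;2;7;35;17m🬎[0m
[38;2;6;32;16m[48;2;5;30;15m🬎[38;2;6;32;16m[48;2;5;30;15m🬎[38;2;6;32;16m[48;2;5;30;15m🬎[38;2;97;54;10m[48;2;6;31;15m▐[38;2;157;87;17m[48;2;134;74;14m▐[38;2;228;146;65m[48;2;178;99;21m🬇[38;2;184;102;20m[48;2;172;96;19m🬎[38;2;6;32;16m[48;2;5;30;15m🬎[38;2;6;32;16m[48;2;5;30;15m🬎[38;2;6;32;16m[48;2;5;30;15m🬎[0m
[38;2;5;28;14m[48;2;3;25;13m🬂[38;2;5;28;14m[48;2;3;25;13m🬂[38;2;5;28;14m[48;2;3;25;13m🬂[38;2;65;36;7m[48;2;8;23;11m🬁[38;2;103;57;11m[48;2;27;26;9m🬎[38;2;138;76;15m[48;2;76;42;8m🬎[38;2;130;72;14m[48;2;3;25;13m🬎[38;2;5;28;14m[48;2;3;25;13m🬂[38;2;5;28;14m[48;2;3;25;13m🬂[38;2;5;28;14m[48;2;3;25;13m🬂[0m
[38;2;3;23;12m[48;2;2;20;11m🬂[38;2;3;23;12m[48;2;2;20;11m🬂[38;2;3;23;12m[48;2;2;20;11m🬂[38;2;3;23;12m[48;2;2;20;11m🬂[38;2;3;23;12m[48;2;2;20;11m🬂[38;2;3;23;12m[48;2;2;20;11m🬂[38;2;3;23;12m[48;2;2;20;11m🬂[38;2;3;23;12m[48;2;2;20;11m🬂[38;2;3;23;12m[48;2;2;20;11m🬂[38;2;3;23;12m[48;2;2;20;11m🬂[0m
</frame>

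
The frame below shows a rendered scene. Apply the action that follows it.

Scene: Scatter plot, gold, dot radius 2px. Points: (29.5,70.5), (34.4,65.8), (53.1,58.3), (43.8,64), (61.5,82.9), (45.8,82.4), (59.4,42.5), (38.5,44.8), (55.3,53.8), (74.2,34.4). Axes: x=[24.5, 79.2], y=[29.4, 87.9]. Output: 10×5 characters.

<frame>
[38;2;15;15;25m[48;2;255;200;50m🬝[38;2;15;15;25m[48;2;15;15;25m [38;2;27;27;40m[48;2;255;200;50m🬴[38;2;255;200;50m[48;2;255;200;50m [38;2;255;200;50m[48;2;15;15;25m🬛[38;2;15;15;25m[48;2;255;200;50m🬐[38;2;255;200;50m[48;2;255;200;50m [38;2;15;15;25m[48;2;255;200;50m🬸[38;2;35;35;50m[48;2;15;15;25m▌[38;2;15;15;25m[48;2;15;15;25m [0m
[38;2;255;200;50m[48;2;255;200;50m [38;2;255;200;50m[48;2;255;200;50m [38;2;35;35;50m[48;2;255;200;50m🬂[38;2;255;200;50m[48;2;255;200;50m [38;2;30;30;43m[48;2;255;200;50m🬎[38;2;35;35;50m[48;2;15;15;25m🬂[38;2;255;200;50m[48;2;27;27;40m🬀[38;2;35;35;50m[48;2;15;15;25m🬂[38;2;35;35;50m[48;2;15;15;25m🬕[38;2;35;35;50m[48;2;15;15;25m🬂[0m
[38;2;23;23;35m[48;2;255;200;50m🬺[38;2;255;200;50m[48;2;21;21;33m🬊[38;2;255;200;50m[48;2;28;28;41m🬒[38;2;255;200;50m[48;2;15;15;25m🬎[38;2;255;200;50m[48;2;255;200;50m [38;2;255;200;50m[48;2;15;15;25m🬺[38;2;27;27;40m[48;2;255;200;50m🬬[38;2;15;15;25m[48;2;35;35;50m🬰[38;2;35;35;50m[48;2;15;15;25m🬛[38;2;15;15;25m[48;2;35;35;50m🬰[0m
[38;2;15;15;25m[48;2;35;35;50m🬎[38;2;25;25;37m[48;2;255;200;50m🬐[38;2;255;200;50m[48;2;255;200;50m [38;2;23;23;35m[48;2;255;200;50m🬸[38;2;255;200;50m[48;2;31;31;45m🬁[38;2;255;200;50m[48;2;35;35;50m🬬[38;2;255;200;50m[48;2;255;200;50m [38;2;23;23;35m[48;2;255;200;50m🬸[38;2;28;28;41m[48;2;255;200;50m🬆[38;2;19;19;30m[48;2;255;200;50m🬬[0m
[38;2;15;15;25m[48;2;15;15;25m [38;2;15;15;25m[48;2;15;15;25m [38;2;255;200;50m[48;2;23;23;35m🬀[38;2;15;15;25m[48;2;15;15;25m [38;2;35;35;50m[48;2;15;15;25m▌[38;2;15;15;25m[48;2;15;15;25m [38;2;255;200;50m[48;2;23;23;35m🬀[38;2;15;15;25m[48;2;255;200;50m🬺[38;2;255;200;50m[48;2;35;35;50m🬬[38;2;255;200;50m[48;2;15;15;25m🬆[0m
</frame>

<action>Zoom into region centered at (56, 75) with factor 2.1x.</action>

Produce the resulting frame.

<frame>
[38;2;15;15;25m[48;2;255;200;50m🬝[38;2;15;15;25m[48;2;255;200;50m🬊[38;2;35;35;50m[48;2;15;15;25m▌[38;2;15;15;25m[48;2;15;15;25m [38;2;35;35;50m[48;2;15;15;25m▌[38;2;15;15;25m[48;2;15;15;25m [38;2;28;28;41m[48;2;255;200;50m🬆[38;2;15;15;25m[48;2;255;200;50m🬬[38;2;35;35;50m[48;2;15;15;25m▌[38;2;15;15;25m[48;2;15;15;25m [0m
[38;2;255;200;50m[48;2;15;15;25m🬊[38;2;255;200;50m[48;2;15;15;25m🬝[38;2;255;200;50m[48;2;27;27;40m🬀[38;2;35;35;50m[48;2;15;15;25m🬂[38;2;35;35;50m[48;2;15;15;25m🬕[38;2;255;200;50m[48;2;19;19;30m🬁[38;2;255;200;50m[48;2;35;35;50m🬬[38;2;255;200;50m[48;2;15;15;25m🬆[38;2;35;35;50m[48;2;15;15;25m🬕[38;2;35;35;50m[48;2;15;15;25m🬂[0m
[38;2;15;15;25m[48;2;35;35;50m🬰[38;2;15;15;25m[48;2;35;35;50m🬰[38;2;35;35;50m[48;2;15;15;25m🬛[38;2;15;15;25m[48;2;35;35;50m🬰[38;2;35;35;50m[48;2;15;15;25m🬛[38;2;15;15;25m[48;2;35;35;50m🬰[38;2;35;35;50m[48;2;15;15;25m🬛[38;2;15;15;25m[48;2;35;35;50m🬰[38;2;35;35;50m[48;2;15;15;25m🬛[38;2;15;15;25m[48;2;35;35;50m🬰[0m
[38;2;15;15;25m[48;2;255;200;50m🬊[38;2;15;15;25m[48;2;35;35;50m🬎[38;2;35;35;50m[48;2;15;15;25m🬲[38;2;15;15;25m[48;2;35;35;50m🬎[38;2;35;35;50m[48;2;15;15;25m🬲[38;2;15;15;25m[48;2;35;35;50m🬎[38;2;35;35;50m[48;2;15;15;25m🬲[38;2;15;15;25m[48;2;35;35;50m🬎[38;2;35;35;50m[48;2;15;15;25m🬲[38;2;15;15;25m[48;2;35;35;50m🬎[0m
[38;2;255;200;50m[48;2;15;15;25m🬝[38;2;255;200;50m[48;2;15;15;25m🬀[38;2;35;35;50m[48;2;15;15;25m▌[38;2;15;15;25m[48;2;15;15;25m [38;2;35;35;50m[48;2;15;15;25m▌[38;2;15;15;25m[48;2;15;15;25m [38;2;35;35;50m[48;2;15;15;25m▌[38;2;15;15;25m[48;2;15;15;25m [38;2;35;35;50m[48;2;15;15;25m▌[38;2;15;15;25m[48;2;15;15;25m [0m
</frame>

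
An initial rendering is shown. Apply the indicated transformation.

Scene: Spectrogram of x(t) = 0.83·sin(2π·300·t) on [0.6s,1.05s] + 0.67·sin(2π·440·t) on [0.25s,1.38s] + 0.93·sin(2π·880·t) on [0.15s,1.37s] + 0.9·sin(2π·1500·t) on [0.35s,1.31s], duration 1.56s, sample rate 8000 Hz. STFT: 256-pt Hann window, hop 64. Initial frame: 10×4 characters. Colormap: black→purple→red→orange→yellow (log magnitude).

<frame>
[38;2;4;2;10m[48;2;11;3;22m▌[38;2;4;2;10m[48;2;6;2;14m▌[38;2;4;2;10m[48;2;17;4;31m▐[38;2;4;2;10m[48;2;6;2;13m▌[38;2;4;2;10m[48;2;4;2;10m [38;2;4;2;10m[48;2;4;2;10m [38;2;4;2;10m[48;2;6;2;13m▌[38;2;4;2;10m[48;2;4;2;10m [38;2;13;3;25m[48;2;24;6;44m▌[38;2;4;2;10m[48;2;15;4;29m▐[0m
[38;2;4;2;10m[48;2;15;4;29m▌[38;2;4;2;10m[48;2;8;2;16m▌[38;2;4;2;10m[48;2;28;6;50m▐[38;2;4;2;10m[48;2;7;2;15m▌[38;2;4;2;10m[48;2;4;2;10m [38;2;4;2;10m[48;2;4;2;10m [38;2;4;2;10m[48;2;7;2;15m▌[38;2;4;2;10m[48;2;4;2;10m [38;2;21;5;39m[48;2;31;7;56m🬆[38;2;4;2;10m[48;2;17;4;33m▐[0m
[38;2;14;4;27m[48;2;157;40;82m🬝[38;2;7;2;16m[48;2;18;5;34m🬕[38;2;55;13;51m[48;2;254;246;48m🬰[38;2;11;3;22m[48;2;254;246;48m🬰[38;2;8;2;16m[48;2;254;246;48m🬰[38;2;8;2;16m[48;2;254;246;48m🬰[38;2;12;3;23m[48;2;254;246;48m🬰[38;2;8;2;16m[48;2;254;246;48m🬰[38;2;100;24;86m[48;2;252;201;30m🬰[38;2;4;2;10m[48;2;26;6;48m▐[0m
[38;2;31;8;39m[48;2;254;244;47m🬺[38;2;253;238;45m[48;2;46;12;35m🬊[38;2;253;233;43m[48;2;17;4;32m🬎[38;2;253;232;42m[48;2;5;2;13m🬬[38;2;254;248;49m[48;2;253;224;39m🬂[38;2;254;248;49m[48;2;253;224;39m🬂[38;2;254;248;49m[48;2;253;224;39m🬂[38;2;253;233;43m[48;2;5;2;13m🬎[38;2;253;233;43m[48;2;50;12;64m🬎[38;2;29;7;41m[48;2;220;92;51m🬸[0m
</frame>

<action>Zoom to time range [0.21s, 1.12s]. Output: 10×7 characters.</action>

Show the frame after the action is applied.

<frame>
[38;2;6;2;14m[48;2;4;2;10m▌[38;2;14;4;27m[48;2;15;4;28m🬆[38;2;4;2;10m[48;2;4;2;10m [38;2;4;2;10m[48;2;4;2;10m [38;2;6;2;13m[48;2;4;2;10m▌[38;2;4;2;10m[48;2;4;2;10m [38;2;4;2;10m[48;2;4;2;10m [38;2;4;2;10m[48;2;4;2;10m [38;2;4;2;10m[48;2;4;2;10m [38;2;5;2;11m[48;2;6;2;13m▌[0m
[38;2;4;2;10m[48;2;6;2;14m▐[38;2;15;4;30m[48;2;17;4;33m🬎[38;2;4;2;10m[48;2;4;2;10m [38;2;4;2;10m[48;2;4;2;10m [38;2;4;2;10m[48;2;6;2;13m▐[38;2;4;2;10m[48;2;4;2;10m [38;2;4;2;10m[48;2;4;2;10m [38;2;4;2;10m[48;2;4;2;10m [38;2;4;2;10m[48;2;4;2;10m [38;2;5;2;12m[48;2;6;2;14m▌[0m
[38;2;4;2;10m[48;2;7;2;16m▐[38;2;20;5;37m[48;2;25;6;45m🬎[38;2;4;2;10m[48;2;4;2;10m [38;2;4;2;10m[48;2;4;2;10m [38;2;4;2;10m[48;2;6;2;14m▐[38;2;4;2;10m[48;2;4;2;10m [38;2;4;2;10m[48;2;4;2;10m [38;2;4;2;10m[48;2;4;2;10m [38;2;4;2;10m[48;2;4;2;10m [38;2;5;2;12m[48;2;7;2;15m🬕[0m
[38;2;4;2;10m[48;2;9;3;19m▐[38;2;34;8;61m[48;2;70;17;88m🬎[38;2;4;2;10m[48;2;4;2;10m [38;2;4;2;10m[48;2;4;2;10m [38;2;4;2;10m[48;2;8;2;17m▐[38;2;4;2;10m[48;2;4;2;10m [38;2;4;2;10m[48;2;4;2;10m [38;2;4;2;10m[48;2;4;2;10m [38;2;4;2;10m[48;2;4;2;10m [38;2;6;2;13m[48;2;8;2;17m▌[0m
[38;2;4;2;10m[48;2;14;3;28m▐[38;2;242;167;35m[48;2;94;23;87m🬎[38;2;252;215;36m[48;2;4;2;11m🬎[38;2;252;215;36m[48;2;4;2;11m🬎[38;2;252;215;36m[48;2;9;3;19m🬎[38;2;252;215;36m[48;2;4;2;11m🬎[38;2;252;215;36m[48;2;4;2;11m🬎[38;2;252;215;36m[48;2;4;2;11m🬎[38;2;252;215;36m[48;2;4;2;11m🬎[38;2;252;215;36m[48;2;12;3;23m🬎[0m
[38;2;254;249;49m[48;2;35;8;50m🬋[38;2;254;249;49m[48;2;38;8;67m🬋[38;2;254;249;49m[48;2;15;4;30m🬋[38;2;254;249;49m[48;2;15;4;30m🬋[38;2;254;249;49m[48;2;24;5;44m🬋[38;2;254;249;49m[48;2;15;4;30m🬋[38;2;254;249;49m[48;2;15;4;30m🬋[38;2;254;249;49m[48;2;15;4;30m🬋[38;2;254;249;49m[48;2;15;4;30m🬋[38;2;254;249;49m[48;2;30;7;53m🬋[0m
[38;2;239;169;44m[48;2;35;8;45m🬆[38;2;253;220;37m[48;2;28;7;52m🬂[38;2;253;220;37m[48;2;12;3;24m🬂[38;2;253;220;37m[48;2;12;3;24m🬂[38;2;253;224;39m[48;2;101;26;58m🬎[38;2;253;225;39m[48;2;19;5;35m🬎[38;2;253;225;39m[48;2;19;5;35m🬎[38;2;253;225;39m[48;2;19;5;35m🬎[38;2;253;225;39m[48;2;19;5;35m🬎[38;2;252;210;33m[48;2;141;36;83m🬎[0m
</frame>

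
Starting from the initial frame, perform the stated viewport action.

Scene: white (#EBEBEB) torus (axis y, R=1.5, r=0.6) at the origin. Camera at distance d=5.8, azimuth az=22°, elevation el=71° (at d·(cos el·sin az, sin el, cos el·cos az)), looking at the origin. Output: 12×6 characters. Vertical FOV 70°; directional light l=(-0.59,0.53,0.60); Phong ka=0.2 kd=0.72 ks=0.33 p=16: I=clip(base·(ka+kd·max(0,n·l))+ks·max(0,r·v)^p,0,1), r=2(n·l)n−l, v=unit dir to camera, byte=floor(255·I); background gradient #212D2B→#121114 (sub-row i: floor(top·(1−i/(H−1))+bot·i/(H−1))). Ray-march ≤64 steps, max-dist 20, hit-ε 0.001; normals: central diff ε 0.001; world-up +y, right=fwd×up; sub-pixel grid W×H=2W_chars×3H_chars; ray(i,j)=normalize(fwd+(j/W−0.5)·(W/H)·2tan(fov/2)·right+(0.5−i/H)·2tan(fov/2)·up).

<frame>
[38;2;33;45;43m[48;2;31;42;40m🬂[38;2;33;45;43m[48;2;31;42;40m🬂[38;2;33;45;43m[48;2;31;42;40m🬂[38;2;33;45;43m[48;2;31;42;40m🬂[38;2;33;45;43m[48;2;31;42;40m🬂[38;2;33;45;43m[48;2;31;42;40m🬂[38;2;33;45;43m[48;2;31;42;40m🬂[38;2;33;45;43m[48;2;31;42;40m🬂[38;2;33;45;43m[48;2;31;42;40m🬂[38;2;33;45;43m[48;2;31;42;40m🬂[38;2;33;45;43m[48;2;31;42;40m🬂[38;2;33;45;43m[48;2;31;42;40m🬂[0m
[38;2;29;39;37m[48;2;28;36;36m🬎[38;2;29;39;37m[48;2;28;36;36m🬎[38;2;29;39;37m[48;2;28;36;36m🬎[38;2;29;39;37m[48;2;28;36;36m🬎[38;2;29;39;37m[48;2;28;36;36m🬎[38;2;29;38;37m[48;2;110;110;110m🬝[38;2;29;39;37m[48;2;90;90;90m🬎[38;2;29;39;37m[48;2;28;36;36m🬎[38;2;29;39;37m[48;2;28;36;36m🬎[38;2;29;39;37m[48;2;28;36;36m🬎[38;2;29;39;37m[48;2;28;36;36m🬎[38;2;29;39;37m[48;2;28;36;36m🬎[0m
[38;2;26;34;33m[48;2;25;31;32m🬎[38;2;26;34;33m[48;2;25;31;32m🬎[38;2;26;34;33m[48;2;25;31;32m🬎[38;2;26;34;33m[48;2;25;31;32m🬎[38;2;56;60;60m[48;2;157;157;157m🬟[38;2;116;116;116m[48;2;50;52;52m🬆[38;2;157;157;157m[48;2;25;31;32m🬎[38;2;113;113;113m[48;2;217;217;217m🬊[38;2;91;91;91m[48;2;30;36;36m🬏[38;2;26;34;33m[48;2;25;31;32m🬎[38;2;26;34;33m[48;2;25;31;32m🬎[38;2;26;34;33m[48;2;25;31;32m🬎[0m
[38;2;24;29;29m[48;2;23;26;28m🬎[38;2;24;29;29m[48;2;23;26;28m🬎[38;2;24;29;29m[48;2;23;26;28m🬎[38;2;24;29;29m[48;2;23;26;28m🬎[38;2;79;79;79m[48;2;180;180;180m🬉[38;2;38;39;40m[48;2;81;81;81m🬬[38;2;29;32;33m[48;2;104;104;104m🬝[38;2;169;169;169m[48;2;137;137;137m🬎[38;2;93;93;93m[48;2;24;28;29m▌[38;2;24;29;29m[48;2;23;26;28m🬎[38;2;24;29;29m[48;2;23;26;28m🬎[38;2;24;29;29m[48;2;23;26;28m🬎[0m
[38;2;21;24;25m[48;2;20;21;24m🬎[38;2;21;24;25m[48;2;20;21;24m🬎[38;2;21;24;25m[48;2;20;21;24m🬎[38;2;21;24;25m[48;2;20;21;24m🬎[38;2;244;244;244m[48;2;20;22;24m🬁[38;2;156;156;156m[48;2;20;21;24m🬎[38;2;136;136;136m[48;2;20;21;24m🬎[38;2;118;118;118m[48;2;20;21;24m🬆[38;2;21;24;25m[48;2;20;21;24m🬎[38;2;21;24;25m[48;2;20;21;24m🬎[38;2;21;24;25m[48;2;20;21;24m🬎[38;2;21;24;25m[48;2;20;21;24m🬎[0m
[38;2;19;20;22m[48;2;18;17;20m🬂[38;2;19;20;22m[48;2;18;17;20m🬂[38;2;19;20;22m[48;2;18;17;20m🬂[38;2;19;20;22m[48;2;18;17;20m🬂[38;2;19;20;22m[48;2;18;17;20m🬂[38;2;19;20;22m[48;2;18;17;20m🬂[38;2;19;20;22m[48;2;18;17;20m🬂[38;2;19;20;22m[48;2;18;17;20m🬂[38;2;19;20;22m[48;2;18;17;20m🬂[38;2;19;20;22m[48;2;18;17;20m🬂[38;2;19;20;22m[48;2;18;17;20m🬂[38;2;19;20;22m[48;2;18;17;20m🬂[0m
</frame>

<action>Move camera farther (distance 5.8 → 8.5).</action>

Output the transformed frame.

<frame>
[38;2;33;45;43m[48;2;31;42;40m🬂[38;2;33;45;43m[48;2;31;42;40m🬂[38;2;33;45;43m[48;2;31;42;40m🬂[38;2;33;45;43m[48;2;31;42;40m🬂[38;2;33;45;43m[48;2;31;42;40m🬂[38;2;33;45;43m[48;2;31;42;40m🬂[38;2;33;45;43m[48;2;31;42;40m🬂[38;2;33;45;43m[48;2;31;42;40m🬂[38;2;33;45;43m[48;2;31;42;40m🬂[38;2;33;45;43m[48;2;31;42;40m🬂[38;2;33;45;43m[48;2;31;42;40m🬂[38;2;33;45;43m[48;2;31;42;40m🬂[0m
[38;2;29;39;37m[48;2;28;36;36m🬎[38;2;29;39;37m[48;2;28;36;36m🬎[38;2;29;39;37m[48;2;28;36;36m🬎[38;2;29;39;37m[48;2;28;36;36m🬎[38;2;29;39;37m[48;2;28;36;36m🬎[38;2;29;39;37m[48;2;28;36;36m🬎[38;2;29;39;37m[48;2;28;36;36m🬎[38;2;29;39;37m[48;2;28;36;36m🬎[38;2;29;39;37m[48;2;28;36;36m🬎[38;2;29;39;37m[48;2;28;36;36m🬎[38;2;29;39;37m[48;2;28;36;36m🬎[38;2;29;39;37m[48;2;28;36;36m🬎[0m
[38;2;26;34;33m[48;2;25;31;32m🬎[38;2;26;34;33m[48;2;25;31;32m🬎[38;2;26;34;33m[48;2;25;31;32m🬎[38;2;26;34;33m[48;2;25;31;32m🬎[38;2;26;34;33m[48;2;25;31;32m🬎[38;2;33;39;38m[48;2;129;129;129m🬡[38;2;26;33;33m[48;2;172;172;172m🬒[38;2;170;170;170m[48;2;34;40;40m🬏[38;2;26;34;33m[48;2;25;31;32m🬎[38;2;26;34;33m[48;2;25;31;32m🬎[38;2;26;34;33m[48;2;25;31;32m🬎[38;2;26;34;33m[48;2;25;31;32m🬎[0m
[38;2;24;29;29m[48;2;23;26;28m🬎[38;2;24;29;29m[48;2;23;26;28m🬎[38;2;24;29;29m[48;2;23;26;28m🬎[38;2;24;29;29m[48;2;23;26;28m🬎[38;2;208;208;208m[48;2;23;27;28m🬉[38;2;67;68;68m[48;2;190;190;190m🬎[38;2;24;29;29m[48;2;130;130;130m🬆[38;2;160;160;160m[48;2;53;54;54m🬄[38;2;24;29;29m[48;2;23;26;28m🬎[38;2;24;29;29m[48;2;23;26;28m🬎[38;2;24;29;29m[48;2;23;26;28m🬎[38;2;24;29;29m[48;2;23;26;28m🬎[0m
[38;2;21;24;25m[48;2;20;21;24m🬎[38;2;21;24;25m[48;2;20;21;24m🬎[38;2;21;24;25m[48;2;20;21;24m🬎[38;2;21;24;25m[48;2;20;21;24m🬎[38;2;21;24;25m[48;2;20;21;24m🬎[38;2;166;166;166m[48;2;20;22;24m🬁[38;2;121;121;121m[48;2;20;22;24m🬂[38;2;21;24;25m[48;2;20;21;24m🬎[38;2;21;24;25m[48;2;20;21;24m🬎[38;2;21;24;25m[48;2;20;21;24m🬎[38;2;21;24;25m[48;2;20;21;24m🬎[38;2;21;24;25m[48;2;20;21;24m🬎[0m
[38;2;19;20;22m[48;2;18;17;20m🬂[38;2;19;20;22m[48;2;18;17;20m🬂[38;2;19;20;22m[48;2;18;17;20m🬂[38;2;19;20;22m[48;2;18;17;20m🬂[38;2;19;20;22m[48;2;18;17;20m🬂[38;2;19;20;22m[48;2;18;17;20m🬂[38;2;19;20;22m[48;2;18;17;20m🬂[38;2;19;20;22m[48;2;18;17;20m🬂[38;2;19;20;22m[48;2;18;17;20m🬂[38;2;19;20;22m[48;2;18;17;20m🬂[38;2;19;20;22m[48;2;18;17;20m🬂[38;2;19;20;22m[48;2;18;17;20m🬂[0m
</frame>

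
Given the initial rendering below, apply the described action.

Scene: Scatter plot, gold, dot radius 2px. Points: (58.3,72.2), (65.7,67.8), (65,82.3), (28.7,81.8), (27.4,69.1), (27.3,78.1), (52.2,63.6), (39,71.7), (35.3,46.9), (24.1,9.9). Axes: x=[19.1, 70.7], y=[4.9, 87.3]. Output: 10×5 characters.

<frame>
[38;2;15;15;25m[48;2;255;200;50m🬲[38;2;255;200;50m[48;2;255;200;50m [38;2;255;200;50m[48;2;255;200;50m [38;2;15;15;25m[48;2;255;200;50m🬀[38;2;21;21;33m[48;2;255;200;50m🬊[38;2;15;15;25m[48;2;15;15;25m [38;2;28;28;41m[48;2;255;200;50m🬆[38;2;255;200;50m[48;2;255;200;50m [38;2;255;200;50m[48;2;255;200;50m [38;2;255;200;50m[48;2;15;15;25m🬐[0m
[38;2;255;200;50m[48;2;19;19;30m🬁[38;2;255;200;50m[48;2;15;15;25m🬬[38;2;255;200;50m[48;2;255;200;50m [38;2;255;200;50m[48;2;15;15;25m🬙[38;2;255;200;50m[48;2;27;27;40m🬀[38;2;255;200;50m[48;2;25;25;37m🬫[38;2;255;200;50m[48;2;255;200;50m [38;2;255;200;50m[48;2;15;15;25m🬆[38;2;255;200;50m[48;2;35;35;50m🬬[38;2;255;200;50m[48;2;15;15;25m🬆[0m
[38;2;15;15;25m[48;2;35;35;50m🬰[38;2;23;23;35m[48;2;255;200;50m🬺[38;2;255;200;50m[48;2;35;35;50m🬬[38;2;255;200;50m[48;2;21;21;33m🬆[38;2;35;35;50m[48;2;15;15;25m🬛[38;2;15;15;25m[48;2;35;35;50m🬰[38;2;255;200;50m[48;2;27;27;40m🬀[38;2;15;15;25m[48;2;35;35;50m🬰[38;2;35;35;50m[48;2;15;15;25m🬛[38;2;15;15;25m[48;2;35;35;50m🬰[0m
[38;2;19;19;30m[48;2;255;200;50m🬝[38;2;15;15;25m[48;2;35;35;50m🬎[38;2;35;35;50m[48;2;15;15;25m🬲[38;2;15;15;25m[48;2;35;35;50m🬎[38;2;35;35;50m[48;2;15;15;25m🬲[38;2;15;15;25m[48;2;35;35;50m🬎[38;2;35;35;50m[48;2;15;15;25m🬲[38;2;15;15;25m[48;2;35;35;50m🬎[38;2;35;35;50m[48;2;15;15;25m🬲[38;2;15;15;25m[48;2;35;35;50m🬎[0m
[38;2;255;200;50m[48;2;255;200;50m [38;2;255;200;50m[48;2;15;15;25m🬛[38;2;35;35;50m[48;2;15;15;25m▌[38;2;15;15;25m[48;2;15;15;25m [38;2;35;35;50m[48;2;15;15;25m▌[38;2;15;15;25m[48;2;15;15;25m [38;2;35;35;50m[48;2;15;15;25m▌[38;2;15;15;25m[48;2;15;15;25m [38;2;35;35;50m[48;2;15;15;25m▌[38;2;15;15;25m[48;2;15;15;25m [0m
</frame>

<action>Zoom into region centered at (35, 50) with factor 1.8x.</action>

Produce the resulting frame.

<frame>
[38;2;15;15;25m[48;2;15;15;25m [38;2;15;15;25m[48;2;255;200;50m🬐[38;2;255;200;50m[48;2;255;200;50m [38;2;15;15;25m[48;2;255;200;50m🬸[38;2;35;35;50m[48;2;15;15;25m▌[38;2;255;200;50m[48;2;15;15;25m🬊[38;2;255;200;50m[48;2;15;15;25m🬝[38;2;255;200;50m[48;2;15;15;25m🬀[38;2;35;35;50m[48;2;15;15;25m▌[38;2;15;15;25m[48;2;15;15;25m [0m
[38;2;35;35;50m[48;2;15;15;25m🬂[38;2;35;35;50m[48;2;15;15;25m🬂[38;2;255;200;50m[48;2;27;27;40m🬀[38;2;35;35;50m[48;2;15;15;25m🬂[38;2;31;31;45m[48;2;255;200;50m🬝[38;2;35;35;50m[48;2;15;15;25m🬂[38;2;35;35;50m[48;2;15;15;25m🬕[38;2;35;35;50m[48;2;15;15;25m🬂[38;2;35;35;50m[48;2;15;15;25m🬕[38;2;35;35;50m[48;2;15;15;25m🬂[0m
[38;2;15;15;25m[48;2;35;35;50m🬰[38;2;15;15;25m[48;2;35;35;50m🬰[38;2;35;35;50m[48;2;15;15;25m🬛[38;2;19;19;30m[48;2;255;200;50m🬴[38;2;255;200;50m[48;2;255;200;50m [38;2;255;200;50m[48;2;15;15;25m🬛[38;2;35;35;50m[48;2;15;15;25m🬛[38;2;15;15;25m[48;2;35;35;50m🬰[38;2;35;35;50m[48;2;15;15;25m🬛[38;2;15;15;25m[48;2;35;35;50m🬰[0m
[38;2;15;15;25m[48;2;35;35;50m🬎[38;2;15;15;25m[48;2;35;35;50m🬎[38;2;35;35;50m[48;2;15;15;25m🬲[38;2;15;15;25m[48;2;35;35;50m🬎[38;2;255;200;50m[48;2;31;31;45m🬁[38;2;15;15;25m[48;2;35;35;50m🬎[38;2;35;35;50m[48;2;15;15;25m🬲[38;2;15;15;25m[48;2;35;35;50m🬎[38;2;35;35;50m[48;2;15;15;25m🬲[38;2;15;15;25m[48;2;35;35;50m🬎[0m
[38;2;15;15;25m[48;2;15;15;25m [38;2;15;15;25m[48;2;15;15;25m [38;2;35;35;50m[48;2;15;15;25m▌[38;2;15;15;25m[48;2;15;15;25m [38;2;35;35;50m[48;2;15;15;25m▌[38;2;15;15;25m[48;2;15;15;25m [38;2;35;35;50m[48;2;15;15;25m▌[38;2;15;15;25m[48;2;15;15;25m [38;2;35;35;50m[48;2;15;15;25m▌[38;2;15;15;25m[48;2;15;15;25m [0m
</frame>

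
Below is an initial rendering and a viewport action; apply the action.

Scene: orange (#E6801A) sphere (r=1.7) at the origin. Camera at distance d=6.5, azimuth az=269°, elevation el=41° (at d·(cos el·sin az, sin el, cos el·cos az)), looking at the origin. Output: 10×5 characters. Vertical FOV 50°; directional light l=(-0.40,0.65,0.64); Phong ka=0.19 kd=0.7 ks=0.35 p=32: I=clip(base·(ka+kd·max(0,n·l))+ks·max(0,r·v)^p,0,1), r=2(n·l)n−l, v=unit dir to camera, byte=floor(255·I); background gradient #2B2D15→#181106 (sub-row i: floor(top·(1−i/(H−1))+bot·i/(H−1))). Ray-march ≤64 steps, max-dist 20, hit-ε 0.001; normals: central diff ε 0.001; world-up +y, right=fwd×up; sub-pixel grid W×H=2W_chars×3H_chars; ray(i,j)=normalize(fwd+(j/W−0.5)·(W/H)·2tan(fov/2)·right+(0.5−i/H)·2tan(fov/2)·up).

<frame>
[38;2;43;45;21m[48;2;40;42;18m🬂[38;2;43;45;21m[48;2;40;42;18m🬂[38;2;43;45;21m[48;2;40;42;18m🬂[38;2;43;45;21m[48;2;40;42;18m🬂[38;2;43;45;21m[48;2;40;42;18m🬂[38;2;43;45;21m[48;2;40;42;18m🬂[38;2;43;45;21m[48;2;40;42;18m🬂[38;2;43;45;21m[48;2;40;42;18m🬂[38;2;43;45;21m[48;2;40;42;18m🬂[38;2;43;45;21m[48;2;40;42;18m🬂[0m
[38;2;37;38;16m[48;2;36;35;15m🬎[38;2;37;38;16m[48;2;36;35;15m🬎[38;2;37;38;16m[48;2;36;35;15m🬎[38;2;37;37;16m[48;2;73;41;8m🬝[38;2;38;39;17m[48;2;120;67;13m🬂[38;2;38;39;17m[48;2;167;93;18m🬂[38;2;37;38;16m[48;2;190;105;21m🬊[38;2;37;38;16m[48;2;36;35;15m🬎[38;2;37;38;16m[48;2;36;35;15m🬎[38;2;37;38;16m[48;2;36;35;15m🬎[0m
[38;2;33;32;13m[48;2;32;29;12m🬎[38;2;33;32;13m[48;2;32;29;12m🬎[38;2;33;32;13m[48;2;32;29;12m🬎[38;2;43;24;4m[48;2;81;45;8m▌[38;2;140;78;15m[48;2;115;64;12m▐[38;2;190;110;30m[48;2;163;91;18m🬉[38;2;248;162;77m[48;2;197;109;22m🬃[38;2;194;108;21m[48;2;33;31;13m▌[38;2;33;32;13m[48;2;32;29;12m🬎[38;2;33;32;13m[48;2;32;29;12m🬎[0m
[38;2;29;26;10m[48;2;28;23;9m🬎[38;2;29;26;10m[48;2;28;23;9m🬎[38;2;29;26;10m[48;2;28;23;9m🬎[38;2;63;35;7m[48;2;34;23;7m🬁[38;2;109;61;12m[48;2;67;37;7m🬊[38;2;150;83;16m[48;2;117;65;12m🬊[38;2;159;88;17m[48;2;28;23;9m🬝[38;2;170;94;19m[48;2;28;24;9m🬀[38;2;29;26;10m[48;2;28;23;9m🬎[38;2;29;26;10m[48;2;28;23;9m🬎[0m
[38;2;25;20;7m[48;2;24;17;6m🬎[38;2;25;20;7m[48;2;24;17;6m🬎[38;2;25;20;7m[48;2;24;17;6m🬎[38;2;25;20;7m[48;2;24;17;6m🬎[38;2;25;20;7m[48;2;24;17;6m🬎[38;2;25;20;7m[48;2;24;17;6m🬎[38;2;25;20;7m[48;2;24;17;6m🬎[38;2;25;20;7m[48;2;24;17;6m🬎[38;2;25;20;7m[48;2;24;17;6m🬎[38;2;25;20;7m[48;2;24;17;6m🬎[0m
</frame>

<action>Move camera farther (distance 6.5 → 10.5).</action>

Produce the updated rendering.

<frame>
[38;2;43;45;21m[48;2;40;42;18m🬂[38;2;43;45;21m[48;2;40;42;18m🬂[38;2;43;45;21m[48;2;40;42;18m🬂[38;2;43;45;21m[48;2;40;42;18m🬂[38;2;43;45;21m[48;2;40;42;18m🬂[38;2;43;45;21m[48;2;40;42;18m🬂[38;2;43;45;21m[48;2;40;42;18m🬂[38;2;43;45;21m[48;2;40;42;18m🬂[38;2;43;45;21m[48;2;40;42;18m🬂[38;2;43;45;21m[48;2;40;42;18m🬂[0m
[38;2;37;38;16m[48;2;36;35;15m🬎[38;2;37;38;16m[48;2;36;35;15m🬎[38;2;37;38;16m[48;2;36;35;15m🬎[38;2;37;38;16m[48;2;36;35;15m🬎[38;2;37;38;16m[48;2;36;35;15m🬎[38;2;130;72;14m[48;2;37;37;16m🬏[38;2;37;38;16m[48;2;36;35;15m🬎[38;2;37;38;16m[48;2;36;35;15m🬎[38;2;37;38;16m[48;2;36;35;15m🬎[38;2;37;38;16m[48;2;36;35;15m🬎[0m
[38;2;33;32;13m[48;2;32;29;12m🬎[38;2;33;32;13m[48;2;32;29;12m🬎[38;2;33;32;13m[48;2;32;29;12m🬎[38;2;33;32;13m[48;2;32;29;12m🬎[38;2;51;28;5m[48;2;118;65;12m▌[38;2;255;174;89m[48;2;169;94;18m🬇[38;2;194;108;21m[48;2;33;31;13m▌[38;2;33;32;13m[48;2;32;29;12m🬎[38;2;33;32;13m[48;2;32;29;12m🬎[38;2;33;32;13m[48;2;32;29;12m🬎[0m
[38;2;29;26;10m[48;2;28;23;9m🬎[38;2;29;26;10m[48;2;28;23;9m🬎[38;2;29;26;10m[48;2;28;23;9m🬎[38;2;29;26;10m[48;2;28;23;9m🬎[38;2;82;45;9m[48;2;31;24;8m🬁[38;2;138;76;15m[48;2;37;26;8m🬂[38;2;150;83;17m[48;2;28;24;9m🬀[38;2;29;26;10m[48;2;28;23;9m🬎[38;2;29;26;10m[48;2;28;23;9m🬎[38;2;29;26;10m[48;2;28;23;9m🬎[0m
[38;2;25;20;7m[48;2;24;17;6m🬎[38;2;25;20;7m[48;2;24;17;6m🬎[38;2;25;20;7m[48;2;24;17;6m🬎[38;2;25;20;7m[48;2;24;17;6m🬎[38;2;25;20;7m[48;2;24;17;6m🬎[38;2;25;20;7m[48;2;24;17;6m🬎[38;2;25;20;7m[48;2;24;17;6m🬎[38;2;25;20;7m[48;2;24;17;6m🬎[38;2;25;20;7m[48;2;24;17;6m🬎[38;2;25;20;7m[48;2;24;17;6m🬎[0m
</frame>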